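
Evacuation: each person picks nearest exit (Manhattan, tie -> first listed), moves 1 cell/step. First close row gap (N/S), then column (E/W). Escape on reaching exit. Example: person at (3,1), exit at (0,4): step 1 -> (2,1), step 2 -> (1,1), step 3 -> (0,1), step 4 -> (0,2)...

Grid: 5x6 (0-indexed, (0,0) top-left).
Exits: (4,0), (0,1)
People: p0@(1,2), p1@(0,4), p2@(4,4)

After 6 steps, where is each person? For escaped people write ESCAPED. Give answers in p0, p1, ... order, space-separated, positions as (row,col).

Step 1: p0:(1,2)->(0,2) | p1:(0,4)->(0,3) | p2:(4,4)->(4,3)
Step 2: p0:(0,2)->(0,1)->EXIT | p1:(0,3)->(0,2) | p2:(4,3)->(4,2)
Step 3: p0:escaped | p1:(0,2)->(0,1)->EXIT | p2:(4,2)->(4,1)
Step 4: p0:escaped | p1:escaped | p2:(4,1)->(4,0)->EXIT

ESCAPED ESCAPED ESCAPED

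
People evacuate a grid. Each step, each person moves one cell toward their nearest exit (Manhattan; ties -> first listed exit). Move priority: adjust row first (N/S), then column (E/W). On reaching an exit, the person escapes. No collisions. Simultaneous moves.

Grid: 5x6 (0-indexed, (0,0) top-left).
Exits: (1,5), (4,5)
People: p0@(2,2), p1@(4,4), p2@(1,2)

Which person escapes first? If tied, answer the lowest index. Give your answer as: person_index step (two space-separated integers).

Answer: 1 1

Derivation:
Step 1: p0:(2,2)->(1,2) | p1:(4,4)->(4,5)->EXIT | p2:(1,2)->(1,3)
Step 2: p0:(1,2)->(1,3) | p1:escaped | p2:(1,3)->(1,4)
Step 3: p0:(1,3)->(1,4) | p1:escaped | p2:(1,4)->(1,5)->EXIT
Step 4: p0:(1,4)->(1,5)->EXIT | p1:escaped | p2:escaped
Exit steps: [4, 1, 3]
First to escape: p1 at step 1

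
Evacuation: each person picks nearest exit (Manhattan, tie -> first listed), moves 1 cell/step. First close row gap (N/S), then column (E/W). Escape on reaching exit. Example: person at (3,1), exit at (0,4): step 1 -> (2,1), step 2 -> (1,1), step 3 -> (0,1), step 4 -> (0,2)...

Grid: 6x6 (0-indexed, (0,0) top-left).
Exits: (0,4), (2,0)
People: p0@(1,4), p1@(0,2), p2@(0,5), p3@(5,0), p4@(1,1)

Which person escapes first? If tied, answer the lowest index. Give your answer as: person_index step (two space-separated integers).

Answer: 0 1

Derivation:
Step 1: p0:(1,4)->(0,4)->EXIT | p1:(0,2)->(0,3) | p2:(0,5)->(0,4)->EXIT | p3:(5,0)->(4,0) | p4:(1,1)->(2,1)
Step 2: p0:escaped | p1:(0,3)->(0,4)->EXIT | p2:escaped | p3:(4,0)->(3,0) | p4:(2,1)->(2,0)->EXIT
Step 3: p0:escaped | p1:escaped | p2:escaped | p3:(3,0)->(2,0)->EXIT | p4:escaped
Exit steps: [1, 2, 1, 3, 2]
First to escape: p0 at step 1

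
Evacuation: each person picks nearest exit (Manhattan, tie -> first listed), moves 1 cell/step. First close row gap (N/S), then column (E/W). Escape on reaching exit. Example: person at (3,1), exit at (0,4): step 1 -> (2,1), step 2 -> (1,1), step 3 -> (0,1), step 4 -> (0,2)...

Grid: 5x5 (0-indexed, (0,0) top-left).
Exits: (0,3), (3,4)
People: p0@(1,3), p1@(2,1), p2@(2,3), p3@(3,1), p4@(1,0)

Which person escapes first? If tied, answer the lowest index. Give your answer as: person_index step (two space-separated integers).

Step 1: p0:(1,3)->(0,3)->EXIT | p1:(2,1)->(1,1) | p2:(2,3)->(1,3) | p3:(3,1)->(3,2) | p4:(1,0)->(0,0)
Step 2: p0:escaped | p1:(1,1)->(0,1) | p2:(1,3)->(0,3)->EXIT | p3:(3,2)->(3,3) | p4:(0,0)->(0,1)
Step 3: p0:escaped | p1:(0,1)->(0,2) | p2:escaped | p3:(3,3)->(3,4)->EXIT | p4:(0,1)->(0,2)
Step 4: p0:escaped | p1:(0,2)->(0,3)->EXIT | p2:escaped | p3:escaped | p4:(0,2)->(0,3)->EXIT
Exit steps: [1, 4, 2, 3, 4]
First to escape: p0 at step 1

Answer: 0 1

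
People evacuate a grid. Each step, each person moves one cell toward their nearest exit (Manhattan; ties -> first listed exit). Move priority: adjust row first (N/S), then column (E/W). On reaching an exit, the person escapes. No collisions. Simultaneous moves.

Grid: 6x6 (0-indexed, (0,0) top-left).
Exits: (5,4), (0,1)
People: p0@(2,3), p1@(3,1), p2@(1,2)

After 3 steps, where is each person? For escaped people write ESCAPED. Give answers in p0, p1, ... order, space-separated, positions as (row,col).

Step 1: p0:(2,3)->(3,3) | p1:(3,1)->(2,1) | p2:(1,2)->(0,2)
Step 2: p0:(3,3)->(4,3) | p1:(2,1)->(1,1) | p2:(0,2)->(0,1)->EXIT
Step 3: p0:(4,3)->(5,3) | p1:(1,1)->(0,1)->EXIT | p2:escaped

(5,3) ESCAPED ESCAPED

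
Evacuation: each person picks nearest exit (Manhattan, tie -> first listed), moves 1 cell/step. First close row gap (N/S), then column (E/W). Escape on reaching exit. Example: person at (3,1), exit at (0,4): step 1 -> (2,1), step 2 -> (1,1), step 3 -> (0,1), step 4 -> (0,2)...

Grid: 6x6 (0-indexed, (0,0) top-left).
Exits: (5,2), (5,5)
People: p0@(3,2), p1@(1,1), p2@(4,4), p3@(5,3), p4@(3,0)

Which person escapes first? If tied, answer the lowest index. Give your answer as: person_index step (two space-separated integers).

Step 1: p0:(3,2)->(4,2) | p1:(1,1)->(2,1) | p2:(4,4)->(5,4) | p3:(5,3)->(5,2)->EXIT | p4:(3,0)->(4,0)
Step 2: p0:(4,2)->(5,2)->EXIT | p1:(2,1)->(3,1) | p2:(5,4)->(5,5)->EXIT | p3:escaped | p4:(4,0)->(5,0)
Step 3: p0:escaped | p1:(3,1)->(4,1) | p2:escaped | p3:escaped | p4:(5,0)->(5,1)
Step 4: p0:escaped | p1:(4,1)->(5,1) | p2:escaped | p3:escaped | p4:(5,1)->(5,2)->EXIT
Step 5: p0:escaped | p1:(5,1)->(5,2)->EXIT | p2:escaped | p3:escaped | p4:escaped
Exit steps: [2, 5, 2, 1, 4]
First to escape: p3 at step 1

Answer: 3 1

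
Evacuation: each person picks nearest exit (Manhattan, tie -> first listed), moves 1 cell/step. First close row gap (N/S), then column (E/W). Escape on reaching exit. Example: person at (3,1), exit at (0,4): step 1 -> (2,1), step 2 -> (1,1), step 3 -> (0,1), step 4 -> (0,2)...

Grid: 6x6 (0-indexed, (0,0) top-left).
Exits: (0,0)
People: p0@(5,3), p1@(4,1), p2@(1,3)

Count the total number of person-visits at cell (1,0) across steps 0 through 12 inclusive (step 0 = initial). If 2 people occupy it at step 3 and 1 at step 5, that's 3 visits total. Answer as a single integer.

Step 0: p0@(5,3) p1@(4,1) p2@(1,3) -> at (1,0): 0 [-], cum=0
Step 1: p0@(4,3) p1@(3,1) p2@(0,3) -> at (1,0): 0 [-], cum=0
Step 2: p0@(3,3) p1@(2,1) p2@(0,2) -> at (1,0): 0 [-], cum=0
Step 3: p0@(2,3) p1@(1,1) p2@(0,1) -> at (1,0): 0 [-], cum=0
Step 4: p0@(1,3) p1@(0,1) p2@ESC -> at (1,0): 0 [-], cum=0
Step 5: p0@(0,3) p1@ESC p2@ESC -> at (1,0): 0 [-], cum=0
Step 6: p0@(0,2) p1@ESC p2@ESC -> at (1,0): 0 [-], cum=0
Step 7: p0@(0,1) p1@ESC p2@ESC -> at (1,0): 0 [-], cum=0
Step 8: p0@ESC p1@ESC p2@ESC -> at (1,0): 0 [-], cum=0
Total visits = 0

Answer: 0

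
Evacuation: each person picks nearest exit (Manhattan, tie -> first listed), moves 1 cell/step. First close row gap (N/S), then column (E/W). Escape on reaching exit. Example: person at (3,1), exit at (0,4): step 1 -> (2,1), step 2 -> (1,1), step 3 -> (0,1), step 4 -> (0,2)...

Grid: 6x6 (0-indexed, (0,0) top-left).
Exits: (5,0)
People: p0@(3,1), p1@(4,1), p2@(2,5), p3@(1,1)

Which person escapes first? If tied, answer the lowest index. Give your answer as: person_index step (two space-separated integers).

Answer: 1 2

Derivation:
Step 1: p0:(3,1)->(4,1) | p1:(4,1)->(5,1) | p2:(2,5)->(3,5) | p3:(1,1)->(2,1)
Step 2: p0:(4,1)->(5,1) | p1:(5,1)->(5,0)->EXIT | p2:(3,5)->(4,5) | p3:(2,1)->(3,1)
Step 3: p0:(5,1)->(5,0)->EXIT | p1:escaped | p2:(4,5)->(5,5) | p3:(3,1)->(4,1)
Step 4: p0:escaped | p1:escaped | p2:(5,5)->(5,4) | p3:(4,1)->(5,1)
Step 5: p0:escaped | p1:escaped | p2:(5,4)->(5,3) | p3:(5,1)->(5,0)->EXIT
Step 6: p0:escaped | p1:escaped | p2:(5,3)->(5,2) | p3:escaped
Step 7: p0:escaped | p1:escaped | p2:(5,2)->(5,1) | p3:escaped
Step 8: p0:escaped | p1:escaped | p2:(5,1)->(5,0)->EXIT | p3:escaped
Exit steps: [3, 2, 8, 5]
First to escape: p1 at step 2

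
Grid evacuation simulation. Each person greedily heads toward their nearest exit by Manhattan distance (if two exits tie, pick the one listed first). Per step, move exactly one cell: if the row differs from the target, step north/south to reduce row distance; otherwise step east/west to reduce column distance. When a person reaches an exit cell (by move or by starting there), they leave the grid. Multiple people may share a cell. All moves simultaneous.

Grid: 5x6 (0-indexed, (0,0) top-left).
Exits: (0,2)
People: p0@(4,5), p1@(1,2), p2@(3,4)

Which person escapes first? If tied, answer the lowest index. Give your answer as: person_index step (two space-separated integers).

Answer: 1 1

Derivation:
Step 1: p0:(4,5)->(3,5) | p1:(1,2)->(0,2)->EXIT | p2:(3,4)->(2,4)
Step 2: p0:(3,5)->(2,5) | p1:escaped | p2:(2,4)->(1,4)
Step 3: p0:(2,5)->(1,5) | p1:escaped | p2:(1,4)->(0,4)
Step 4: p0:(1,5)->(0,5) | p1:escaped | p2:(0,4)->(0,3)
Step 5: p0:(0,5)->(0,4) | p1:escaped | p2:(0,3)->(0,2)->EXIT
Step 6: p0:(0,4)->(0,3) | p1:escaped | p2:escaped
Step 7: p0:(0,3)->(0,2)->EXIT | p1:escaped | p2:escaped
Exit steps: [7, 1, 5]
First to escape: p1 at step 1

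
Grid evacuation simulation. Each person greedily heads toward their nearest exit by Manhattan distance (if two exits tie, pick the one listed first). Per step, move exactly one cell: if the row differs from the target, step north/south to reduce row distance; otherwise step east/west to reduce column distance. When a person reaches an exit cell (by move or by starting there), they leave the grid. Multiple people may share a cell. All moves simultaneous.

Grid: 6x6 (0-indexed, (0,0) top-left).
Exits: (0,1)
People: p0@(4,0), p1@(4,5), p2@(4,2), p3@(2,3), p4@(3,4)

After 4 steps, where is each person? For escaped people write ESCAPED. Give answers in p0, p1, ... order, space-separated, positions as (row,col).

Step 1: p0:(4,0)->(3,0) | p1:(4,5)->(3,5) | p2:(4,2)->(3,2) | p3:(2,3)->(1,3) | p4:(3,4)->(2,4)
Step 2: p0:(3,0)->(2,0) | p1:(3,5)->(2,5) | p2:(3,2)->(2,2) | p3:(1,3)->(0,3) | p4:(2,4)->(1,4)
Step 3: p0:(2,0)->(1,0) | p1:(2,5)->(1,5) | p2:(2,2)->(1,2) | p3:(0,3)->(0,2) | p4:(1,4)->(0,4)
Step 4: p0:(1,0)->(0,0) | p1:(1,5)->(0,5) | p2:(1,2)->(0,2) | p3:(0,2)->(0,1)->EXIT | p4:(0,4)->(0,3)

(0,0) (0,5) (0,2) ESCAPED (0,3)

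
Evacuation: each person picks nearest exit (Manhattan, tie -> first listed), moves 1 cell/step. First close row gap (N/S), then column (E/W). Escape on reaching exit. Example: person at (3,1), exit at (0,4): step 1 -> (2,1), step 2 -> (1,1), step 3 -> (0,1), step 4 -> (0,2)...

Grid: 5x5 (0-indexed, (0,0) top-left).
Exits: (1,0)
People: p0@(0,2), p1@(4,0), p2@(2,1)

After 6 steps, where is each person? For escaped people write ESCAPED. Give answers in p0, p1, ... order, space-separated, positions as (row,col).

Step 1: p0:(0,2)->(1,2) | p1:(4,0)->(3,0) | p2:(2,1)->(1,1)
Step 2: p0:(1,2)->(1,1) | p1:(3,0)->(2,0) | p2:(1,1)->(1,0)->EXIT
Step 3: p0:(1,1)->(1,0)->EXIT | p1:(2,0)->(1,0)->EXIT | p2:escaped

ESCAPED ESCAPED ESCAPED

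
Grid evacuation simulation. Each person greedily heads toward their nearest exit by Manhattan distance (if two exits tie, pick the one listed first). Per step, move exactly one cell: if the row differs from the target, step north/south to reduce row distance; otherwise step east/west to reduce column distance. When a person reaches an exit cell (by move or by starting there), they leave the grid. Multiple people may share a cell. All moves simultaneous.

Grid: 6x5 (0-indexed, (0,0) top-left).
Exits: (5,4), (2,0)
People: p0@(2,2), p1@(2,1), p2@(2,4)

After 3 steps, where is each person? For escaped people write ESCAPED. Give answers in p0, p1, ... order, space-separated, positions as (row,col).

Step 1: p0:(2,2)->(2,1) | p1:(2,1)->(2,0)->EXIT | p2:(2,4)->(3,4)
Step 2: p0:(2,1)->(2,0)->EXIT | p1:escaped | p2:(3,4)->(4,4)
Step 3: p0:escaped | p1:escaped | p2:(4,4)->(5,4)->EXIT

ESCAPED ESCAPED ESCAPED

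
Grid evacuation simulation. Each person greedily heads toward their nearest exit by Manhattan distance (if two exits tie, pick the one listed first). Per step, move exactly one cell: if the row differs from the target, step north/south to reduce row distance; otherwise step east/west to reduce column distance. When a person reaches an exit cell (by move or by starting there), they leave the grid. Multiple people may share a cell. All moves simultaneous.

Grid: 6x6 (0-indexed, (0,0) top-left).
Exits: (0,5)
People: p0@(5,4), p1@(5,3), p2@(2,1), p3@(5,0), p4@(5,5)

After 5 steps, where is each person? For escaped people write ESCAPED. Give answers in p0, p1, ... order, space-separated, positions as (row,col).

Step 1: p0:(5,4)->(4,4) | p1:(5,3)->(4,3) | p2:(2,1)->(1,1) | p3:(5,0)->(4,0) | p4:(5,5)->(4,5)
Step 2: p0:(4,4)->(3,4) | p1:(4,3)->(3,3) | p2:(1,1)->(0,1) | p3:(4,0)->(3,0) | p4:(4,5)->(3,5)
Step 3: p0:(3,4)->(2,4) | p1:(3,3)->(2,3) | p2:(0,1)->(0,2) | p3:(3,0)->(2,0) | p4:(3,5)->(2,5)
Step 4: p0:(2,4)->(1,4) | p1:(2,3)->(1,3) | p2:(0,2)->(0,3) | p3:(2,0)->(1,0) | p4:(2,5)->(1,5)
Step 5: p0:(1,4)->(0,4) | p1:(1,3)->(0,3) | p2:(0,3)->(0,4) | p3:(1,0)->(0,0) | p4:(1,5)->(0,5)->EXIT

(0,4) (0,3) (0,4) (0,0) ESCAPED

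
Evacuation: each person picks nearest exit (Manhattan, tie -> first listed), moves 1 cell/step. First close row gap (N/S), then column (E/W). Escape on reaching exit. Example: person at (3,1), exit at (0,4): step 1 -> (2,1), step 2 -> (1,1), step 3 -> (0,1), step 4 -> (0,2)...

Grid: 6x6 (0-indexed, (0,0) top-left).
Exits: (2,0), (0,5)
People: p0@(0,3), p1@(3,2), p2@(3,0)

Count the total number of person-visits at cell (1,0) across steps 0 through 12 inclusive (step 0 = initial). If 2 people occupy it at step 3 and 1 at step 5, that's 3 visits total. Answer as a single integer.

Answer: 0

Derivation:
Step 0: p0@(0,3) p1@(3,2) p2@(3,0) -> at (1,0): 0 [-], cum=0
Step 1: p0@(0,4) p1@(2,2) p2@ESC -> at (1,0): 0 [-], cum=0
Step 2: p0@ESC p1@(2,1) p2@ESC -> at (1,0): 0 [-], cum=0
Step 3: p0@ESC p1@ESC p2@ESC -> at (1,0): 0 [-], cum=0
Total visits = 0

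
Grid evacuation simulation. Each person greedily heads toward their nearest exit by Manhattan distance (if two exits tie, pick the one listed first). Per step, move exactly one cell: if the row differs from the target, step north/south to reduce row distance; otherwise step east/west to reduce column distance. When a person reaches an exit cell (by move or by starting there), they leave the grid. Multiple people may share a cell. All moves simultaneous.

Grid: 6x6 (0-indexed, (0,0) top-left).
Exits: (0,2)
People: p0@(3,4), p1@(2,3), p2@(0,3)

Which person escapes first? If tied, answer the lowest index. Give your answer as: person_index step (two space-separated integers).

Step 1: p0:(3,4)->(2,4) | p1:(2,3)->(1,3) | p2:(0,3)->(0,2)->EXIT
Step 2: p0:(2,4)->(1,4) | p1:(1,3)->(0,3) | p2:escaped
Step 3: p0:(1,4)->(0,4) | p1:(0,3)->(0,2)->EXIT | p2:escaped
Step 4: p0:(0,4)->(0,3) | p1:escaped | p2:escaped
Step 5: p0:(0,3)->(0,2)->EXIT | p1:escaped | p2:escaped
Exit steps: [5, 3, 1]
First to escape: p2 at step 1

Answer: 2 1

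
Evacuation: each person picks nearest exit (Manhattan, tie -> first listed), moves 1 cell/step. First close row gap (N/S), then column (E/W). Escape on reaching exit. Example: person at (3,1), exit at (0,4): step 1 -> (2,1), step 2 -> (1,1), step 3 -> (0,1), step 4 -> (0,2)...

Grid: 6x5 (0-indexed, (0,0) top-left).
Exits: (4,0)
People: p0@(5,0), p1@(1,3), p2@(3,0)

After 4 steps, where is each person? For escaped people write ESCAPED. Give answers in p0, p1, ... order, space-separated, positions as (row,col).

Step 1: p0:(5,0)->(4,0)->EXIT | p1:(1,3)->(2,3) | p2:(3,0)->(4,0)->EXIT
Step 2: p0:escaped | p1:(2,3)->(3,3) | p2:escaped
Step 3: p0:escaped | p1:(3,3)->(4,3) | p2:escaped
Step 4: p0:escaped | p1:(4,3)->(4,2) | p2:escaped

ESCAPED (4,2) ESCAPED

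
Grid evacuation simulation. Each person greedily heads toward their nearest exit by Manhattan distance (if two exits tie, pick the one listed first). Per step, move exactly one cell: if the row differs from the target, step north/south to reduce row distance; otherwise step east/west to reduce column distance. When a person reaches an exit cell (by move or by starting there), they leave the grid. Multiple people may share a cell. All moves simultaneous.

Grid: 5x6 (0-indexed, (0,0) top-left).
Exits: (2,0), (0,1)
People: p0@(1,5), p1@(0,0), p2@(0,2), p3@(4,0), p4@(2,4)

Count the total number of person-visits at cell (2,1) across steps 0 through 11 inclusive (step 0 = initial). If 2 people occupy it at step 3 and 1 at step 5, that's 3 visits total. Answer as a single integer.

Answer: 1

Derivation:
Step 0: p0@(1,5) p1@(0,0) p2@(0,2) p3@(4,0) p4@(2,4) -> at (2,1): 0 [-], cum=0
Step 1: p0@(0,5) p1@ESC p2@ESC p3@(3,0) p4@(2,3) -> at (2,1): 0 [-], cum=0
Step 2: p0@(0,4) p1@ESC p2@ESC p3@ESC p4@(2,2) -> at (2,1): 0 [-], cum=0
Step 3: p0@(0,3) p1@ESC p2@ESC p3@ESC p4@(2,1) -> at (2,1): 1 [p4], cum=1
Step 4: p0@(0,2) p1@ESC p2@ESC p3@ESC p4@ESC -> at (2,1): 0 [-], cum=1
Step 5: p0@ESC p1@ESC p2@ESC p3@ESC p4@ESC -> at (2,1): 0 [-], cum=1
Total visits = 1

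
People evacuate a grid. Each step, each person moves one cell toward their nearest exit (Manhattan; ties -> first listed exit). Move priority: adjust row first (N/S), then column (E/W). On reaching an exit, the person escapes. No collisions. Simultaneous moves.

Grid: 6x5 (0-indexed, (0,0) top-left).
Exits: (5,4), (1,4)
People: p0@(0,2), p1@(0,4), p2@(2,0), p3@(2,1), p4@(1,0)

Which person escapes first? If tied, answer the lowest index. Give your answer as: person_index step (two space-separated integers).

Step 1: p0:(0,2)->(1,2) | p1:(0,4)->(1,4)->EXIT | p2:(2,0)->(1,0) | p3:(2,1)->(1,1) | p4:(1,0)->(1,1)
Step 2: p0:(1,2)->(1,3) | p1:escaped | p2:(1,0)->(1,1) | p3:(1,1)->(1,2) | p4:(1,1)->(1,2)
Step 3: p0:(1,3)->(1,4)->EXIT | p1:escaped | p2:(1,1)->(1,2) | p3:(1,2)->(1,3) | p4:(1,2)->(1,3)
Step 4: p0:escaped | p1:escaped | p2:(1,2)->(1,3) | p3:(1,3)->(1,4)->EXIT | p4:(1,3)->(1,4)->EXIT
Step 5: p0:escaped | p1:escaped | p2:(1,3)->(1,4)->EXIT | p3:escaped | p4:escaped
Exit steps: [3, 1, 5, 4, 4]
First to escape: p1 at step 1

Answer: 1 1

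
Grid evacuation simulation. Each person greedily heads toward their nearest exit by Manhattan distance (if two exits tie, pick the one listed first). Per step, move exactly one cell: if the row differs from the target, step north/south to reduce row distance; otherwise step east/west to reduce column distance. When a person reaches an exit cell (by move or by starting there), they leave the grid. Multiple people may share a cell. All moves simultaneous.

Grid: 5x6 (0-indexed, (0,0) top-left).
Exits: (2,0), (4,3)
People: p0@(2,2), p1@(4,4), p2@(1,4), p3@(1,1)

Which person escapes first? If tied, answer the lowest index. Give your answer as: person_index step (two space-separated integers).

Answer: 1 1

Derivation:
Step 1: p0:(2,2)->(2,1) | p1:(4,4)->(4,3)->EXIT | p2:(1,4)->(2,4) | p3:(1,1)->(2,1)
Step 2: p0:(2,1)->(2,0)->EXIT | p1:escaped | p2:(2,4)->(3,4) | p3:(2,1)->(2,0)->EXIT
Step 3: p0:escaped | p1:escaped | p2:(3,4)->(4,4) | p3:escaped
Step 4: p0:escaped | p1:escaped | p2:(4,4)->(4,3)->EXIT | p3:escaped
Exit steps: [2, 1, 4, 2]
First to escape: p1 at step 1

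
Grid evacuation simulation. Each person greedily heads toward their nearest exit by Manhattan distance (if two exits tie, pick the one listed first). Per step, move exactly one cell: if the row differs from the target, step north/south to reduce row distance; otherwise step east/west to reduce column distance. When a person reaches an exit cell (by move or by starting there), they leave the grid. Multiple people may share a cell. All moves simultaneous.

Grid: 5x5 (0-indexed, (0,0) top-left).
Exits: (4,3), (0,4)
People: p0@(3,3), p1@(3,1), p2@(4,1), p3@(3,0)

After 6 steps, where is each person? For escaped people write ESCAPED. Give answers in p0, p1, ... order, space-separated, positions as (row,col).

Step 1: p0:(3,3)->(4,3)->EXIT | p1:(3,1)->(4,1) | p2:(4,1)->(4,2) | p3:(3,0)->(4,0)
Step 2: p0:escaped | p1:(4,1)->(4,2) | p2:(4,2)->(4,3)->EXIT | p3:(4,0)->(4,1)
Step 3: p0:escaped | p1:(4,2)->(4,3)->EXIT | p2:escaped | p3:(4,1)->(4,2)
Step 4: p0:escaped | p1:escaped | p2:escaped | p3:(4,2)->(4,3)->EXIT

ESCAPED ESCAPED ESCAPED ESCAPED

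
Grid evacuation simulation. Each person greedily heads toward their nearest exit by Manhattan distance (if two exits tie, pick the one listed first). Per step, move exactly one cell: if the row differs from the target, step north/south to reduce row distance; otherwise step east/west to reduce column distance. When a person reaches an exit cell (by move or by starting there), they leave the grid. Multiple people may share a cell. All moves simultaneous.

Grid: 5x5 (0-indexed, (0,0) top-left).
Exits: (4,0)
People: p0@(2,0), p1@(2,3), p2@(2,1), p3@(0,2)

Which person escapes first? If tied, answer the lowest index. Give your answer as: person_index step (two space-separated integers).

Step 1: p0:(2,0)->(3,0) | p1:(2,3)->(3,3) | p2:(2,1)->(3,1) | p3:(0,2)->(1,2)
Step 2: p0:(3,0)->(4,0)->EXIT | p1:(3,3)->(4,3) | p2:(3,1)->(4,1) | p3:(1,2)->(2,2)
Step 3: p0:escaped | p1:(4,3)->(4,2) | p2:(4,1)->(4,0)->EXIT | p3:(2,2)->(3,2)
Step 4: p0:escaped | p1:(4,2)->(4,1) | p2:escaped | p3:(3,2)->(4,2)
Step 5: p0:escaped | p1:(4,1)->(4,0)->EXIT | p2:escaped | p3:(4,2)->(4,1)
Step 6: p0:escaped | p1:escaped | p2:escaped | p3:(4,1)->(4,0)->EXIT
Exit steps: [2, 5, 3, 6]
First to escape: p0 at step 2

Answer: 0 2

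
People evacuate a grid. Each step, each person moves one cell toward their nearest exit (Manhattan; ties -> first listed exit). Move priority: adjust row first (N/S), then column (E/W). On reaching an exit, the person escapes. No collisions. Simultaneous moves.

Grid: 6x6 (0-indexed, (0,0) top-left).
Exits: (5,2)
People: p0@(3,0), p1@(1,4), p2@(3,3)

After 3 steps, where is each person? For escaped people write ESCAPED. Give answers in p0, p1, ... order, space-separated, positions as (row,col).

Step 1: p0:(3,0)->(4,0) | p1:(1,4)->(2,4) | p2:(3,3)->(4,3)
Step 2: p0:(4,0)->(5,0) | p1:(2,4)->(3,4) | p2:(4,3)->(5,3)
Step 3: p0:(5,0)->(5,1) | p1:(3,4)->(4,4) | p2:(5,3)->(5,2)->EXIT

(5,1) (4,4) ESCAPED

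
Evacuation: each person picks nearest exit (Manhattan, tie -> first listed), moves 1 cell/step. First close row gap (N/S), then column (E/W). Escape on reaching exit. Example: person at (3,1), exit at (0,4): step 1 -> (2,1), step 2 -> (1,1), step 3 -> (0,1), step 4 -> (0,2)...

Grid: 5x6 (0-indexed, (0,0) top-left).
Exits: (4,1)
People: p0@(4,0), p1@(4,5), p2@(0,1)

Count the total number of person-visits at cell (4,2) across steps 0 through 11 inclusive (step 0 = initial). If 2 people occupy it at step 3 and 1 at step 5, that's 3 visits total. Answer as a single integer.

Answer: 1

Derivation:
Step 0: p0@(4,0) p1@(4,5) p2@(0,1) -> at (4,2): 0 [-], cum=0
Step 1: p0@ESC p1@(4,4) p2@(1,1) -> at (4,2): 0 [-], cum=0
Step 2: p0@ESC p1@(4,3) p2@(2,1) -> at (4,2): 0 [-], cum=0
Step 3: p0@ESC p1@(4,2) p2@(3,1) -> at (4,2): 1 [p1], cum=1
Step 4: p0@ESC p1@ESC p2@ESC -> at (4,2): 0 [-], cum=1
Total visits = 1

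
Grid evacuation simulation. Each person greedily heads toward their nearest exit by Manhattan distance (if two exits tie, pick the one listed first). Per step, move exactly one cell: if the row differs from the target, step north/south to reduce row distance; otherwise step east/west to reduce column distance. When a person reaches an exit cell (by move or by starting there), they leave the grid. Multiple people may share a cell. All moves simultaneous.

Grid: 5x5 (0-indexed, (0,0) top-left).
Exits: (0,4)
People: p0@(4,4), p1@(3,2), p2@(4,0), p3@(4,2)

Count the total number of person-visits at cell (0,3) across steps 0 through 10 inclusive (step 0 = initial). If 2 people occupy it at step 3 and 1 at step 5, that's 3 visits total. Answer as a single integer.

Answer: 3

Derivation:
Step 0: p0@(4,4) p1@(3,2) p2@(4,0) p3@(4,2) -> at (0,3): 0 [-], cum=0
Step 1: p0@(3,4) p1@(2,2) p2@(3,0) p3@(3,2) -> at (0,3): 0 [-], cum=0
Step 2: p0@(2,4) p1@(1,2) p2@(2,0) p3@(2,2) -> at (0,3): 0 [-], cum=0
Step 3: p0@(1,4) p1@(0,2) p2@(1,0) p3@(1,2) -> at (0,3): 0 [-], cum=0
Step 4: p0@ESC p1@(0,3) p2@(0,0) p3@(0,2) -> at (0,3): 1 [p1], cum=1
Step 5: p0@ESC p1@ESC p2@(0,1) p3@(0,3) -> at (0,3): 1 [p3], cum=2
Step 6: p0@ESC p1@ESC p2@(0,2) p3@ESC -> at (0,3): 0 [-], cum=2
Step 7: p0@ESC p1@ESC p2@(0,3) p3@ESC -> at (0,3): 1 [p2], cum=3
Step 8: p0@ESC p1@ESC p2@ESC p3@ESC -> at (0,3): 0 [-], cum=3
Total visits = 3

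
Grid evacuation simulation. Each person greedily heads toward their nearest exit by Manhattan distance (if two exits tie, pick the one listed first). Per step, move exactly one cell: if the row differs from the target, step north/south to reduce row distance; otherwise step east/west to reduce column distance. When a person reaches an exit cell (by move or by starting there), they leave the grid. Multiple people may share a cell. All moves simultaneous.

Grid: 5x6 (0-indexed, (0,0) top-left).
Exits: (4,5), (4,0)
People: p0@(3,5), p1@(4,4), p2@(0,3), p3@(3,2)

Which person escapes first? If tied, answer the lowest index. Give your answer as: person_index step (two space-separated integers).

Step 1: p0:(3,5)->(4,5)->EXIT | p1:(4,4)->(4,5)->EXIT | p2:(0,3)->(1,3) | p3:(3,2)->(4,2)
Step 2: p0:escaped | p1:escaped | p2:(1,3)->(2,3) | p3:(4,2)->(4,1)
Step 3: p0:escaped | p1:escaped | p2:(2,3)->(3,3) | p3:(4,1)->(4,0)->EXIT
Step 4: p0:escaped | p1:escaped | p2:(3,3)->(4,3) | p3:escaped
Step 5: p0:escaped | p1:escaped | p2:(4,3)->(4,4) | p3:escaped
Step 6: p0:escaped | p1:escaped | p2:(4,4)->(4,5)->EXIT | p3:escaped
Exit steps: [1, 1, 6, 3]
First to escape: p0 at step 1

Answer: 0 1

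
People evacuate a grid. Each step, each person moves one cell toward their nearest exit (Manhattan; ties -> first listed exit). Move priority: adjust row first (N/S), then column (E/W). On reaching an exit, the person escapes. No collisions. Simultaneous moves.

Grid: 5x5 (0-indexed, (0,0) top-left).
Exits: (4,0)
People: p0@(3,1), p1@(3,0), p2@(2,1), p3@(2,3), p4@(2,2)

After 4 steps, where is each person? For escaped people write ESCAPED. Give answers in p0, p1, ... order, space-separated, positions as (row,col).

Step 1: p0:(3,1)->(4,1) | p1:(3,0)->(4,0)->EXIT | p2:(2,1)->(3,1) | p3:(2,3)->(3,3) | p4:(2,2)->(3,2)
Step 2: p0:(4,1)->(4,0)->EXIT | p1:escaped | p2:(3,1)->(4,1) | p3:(3,3)->(4,3) | p4:(3,2)->(4,2)
Step 3: p0:escaped | p1:escaped | p2:(4,1)->(4,0)->EXIT | p3:(4,3)->(4,2) | p4:(4,2)->(4,1)
Step 4: p0:escaped | p1:escaped | p2:escaped | p3:(4,2)->(4,1) | p4:(4,1)->(4,0)->EXIT

ESCAPED ESCAPED ESCAPED (4,1) ESCAPED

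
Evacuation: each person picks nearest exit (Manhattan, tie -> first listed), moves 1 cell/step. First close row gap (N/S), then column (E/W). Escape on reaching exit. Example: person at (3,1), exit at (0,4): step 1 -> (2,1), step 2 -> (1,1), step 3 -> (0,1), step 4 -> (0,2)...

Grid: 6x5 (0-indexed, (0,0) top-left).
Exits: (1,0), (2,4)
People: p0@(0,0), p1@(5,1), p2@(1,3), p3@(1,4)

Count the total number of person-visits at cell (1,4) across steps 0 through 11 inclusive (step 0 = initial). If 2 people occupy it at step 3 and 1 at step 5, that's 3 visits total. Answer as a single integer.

Answer: 1

Derivation:
Step 0: p0@(0,0) p1@(5,1) p2@(1,3) p3@(1,4) -> at (1,4): 1 [p3], cum=1
Step 1: p0@ESC p1@(4,1) p2@(2,3) p3@ESC -> at (1,4): 0 [-], cum=1
Step 2: p0@ESC p1@(3,1) p2@ESC p3@ESC -> at (1,4): 0 [-], cum=1
Step 3: p0@ESC p1@(2,1) p2@ESC p3@ESC -> at (1,4): 0 [-], cum=1
Step 4: p0@ESC p1@(1,1) p2@ESC p3@ESC -> at (1,4): 0 [-], cum=1
Step 5: p0@ESC p1@ESC p2@ESC p3@ESC -> at (1,4): 0 [-], cum=1
Total visits = 1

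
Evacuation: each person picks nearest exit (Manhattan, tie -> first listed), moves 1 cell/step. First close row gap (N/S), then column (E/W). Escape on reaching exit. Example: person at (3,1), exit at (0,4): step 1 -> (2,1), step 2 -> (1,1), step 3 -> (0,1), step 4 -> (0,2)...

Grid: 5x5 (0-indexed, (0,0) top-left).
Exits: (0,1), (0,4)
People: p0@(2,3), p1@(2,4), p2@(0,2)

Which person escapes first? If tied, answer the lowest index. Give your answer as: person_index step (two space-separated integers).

Step 1: p0:(2,3)->(1,3) | p1:(2,4)->(1,4) | p2:(0,2)->(0,1)->EXIT
Step 2: p0:(1,3)->(0,3) | p1:(1,4)->(0,4)->EXIT | p2:escaped
Step 3: p0:(0,3)->(0,4)->EXIT | p1:escaped | p2:escaped
Exit steps: [3, 2, 1]
First to escape: p2 at step 1

Answer: 2 1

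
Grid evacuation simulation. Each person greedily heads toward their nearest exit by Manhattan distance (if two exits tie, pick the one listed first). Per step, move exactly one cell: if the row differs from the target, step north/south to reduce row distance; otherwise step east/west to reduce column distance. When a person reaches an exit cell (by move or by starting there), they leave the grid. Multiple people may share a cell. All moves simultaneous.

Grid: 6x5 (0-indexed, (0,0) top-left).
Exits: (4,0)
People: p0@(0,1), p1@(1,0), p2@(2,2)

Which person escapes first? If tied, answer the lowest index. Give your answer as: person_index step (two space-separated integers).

Answer: 1 3

Derivation:
Step 1: p0:(0,1)->(1,1) | p1:(1,0)->(2,0) | p2:(2,2)->(3,2)
Step 2: p0:(1,1)->(2,1) | p1:(2,0)->(3,0) | p2:(3,2)->(4,2)
Step 3: p0:(2,1)->(3,1) | p1:(3,0)->(4,0)->EXIT | p2:(4,2)->(4,1)
Step 4: p0:(3,1)->(4,1) | p1:escaped | p2:(4,1)->(4,0)->EXIT
Step 5: p0:(4,1)->(4,0)->EXIT | p1:escaped | p2:escaped
Exit steps: [5, 3, 4]
First to escape: p1 at step 3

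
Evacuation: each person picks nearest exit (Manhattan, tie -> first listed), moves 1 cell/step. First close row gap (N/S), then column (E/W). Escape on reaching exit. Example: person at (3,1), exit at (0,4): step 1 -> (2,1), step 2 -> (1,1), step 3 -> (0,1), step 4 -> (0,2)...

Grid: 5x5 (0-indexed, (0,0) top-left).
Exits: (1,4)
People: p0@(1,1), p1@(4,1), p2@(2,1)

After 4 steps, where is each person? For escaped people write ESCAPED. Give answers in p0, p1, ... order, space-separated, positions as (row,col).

Step 1: p0:(1,1)->(1,2) | p1:(4,1)->(3,1) | p2:(2,1)->(1,1)
Step 2: p0:(1,2)->(1,3) | p1:(3,1)->(2,1) | p2:(1,1)->(1,2)
Step 3: p0:(1,3)->(1,4)->EXIT | p1:(2,1)->(1,1) | p2:(1,2)->(1,3)
Step 4: p0:escaped | p1:(1,1)->(1,2) | p2:(1,3)->(1,4)->EXIT

ESCAPED (1,2) ESCAPED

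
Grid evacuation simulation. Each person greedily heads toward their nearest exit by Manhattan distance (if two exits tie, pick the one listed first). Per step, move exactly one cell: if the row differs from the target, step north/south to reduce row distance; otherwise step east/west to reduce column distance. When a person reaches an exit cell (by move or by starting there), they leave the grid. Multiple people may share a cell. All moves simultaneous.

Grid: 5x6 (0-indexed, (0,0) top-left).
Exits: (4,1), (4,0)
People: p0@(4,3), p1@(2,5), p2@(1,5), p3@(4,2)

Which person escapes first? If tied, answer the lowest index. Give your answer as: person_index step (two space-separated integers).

Step 1: p0:(4,3)->(4,2) | p1:(2,5)->(3,5) | p2:(1,5)->(2,5) | p3:(4,2)->(4,1)->EXIT
Step 2: p0:(4,2)->(4,1)->EXIT | p1:(3,5)->(4,5) | p2:(2,5)->(3,5) | p3:escaped
Step 3: p0:escaped | p1:(4,5)->(4,4) | p2:(3,5)->(4,5) | p3:escaped
Step 4: p0:escaped | p1:(4,4)->(4,3) | p2:(4,5)->(4,4) | p3:escaped
Step 5: p0:escaped | p1:(4,3)->(4,2) | p2:(4,4)->(4,3) | p3:escaped
Step 6: p0:escaped | p1:(4,2)->(4,1)->EXIT | p2:(4,3)->(4,2) | p3:escaped
Step 7: p0:escaped | p1:escaped | p2:(4,2)->(4,1)->EXIT | p3:escaped
Exit steps: [2, 6, 7, 1]
First to escape: p3 at step 1

Answer: 3 1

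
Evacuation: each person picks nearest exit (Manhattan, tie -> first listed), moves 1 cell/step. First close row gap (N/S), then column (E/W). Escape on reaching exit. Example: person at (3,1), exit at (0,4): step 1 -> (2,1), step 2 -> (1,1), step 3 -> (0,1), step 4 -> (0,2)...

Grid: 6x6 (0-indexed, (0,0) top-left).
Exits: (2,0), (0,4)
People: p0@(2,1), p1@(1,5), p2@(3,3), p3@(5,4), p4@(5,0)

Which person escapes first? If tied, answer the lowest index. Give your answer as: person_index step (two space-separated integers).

Step 1: p0:(2,1)->(2,0)->EXIT | p1:(1,5)->(0,5) | p2:(3,3)->(2,3) | p3:(5,4)->(4,4) | p4:(5,0)->(4,0)
Step 2: p0:escaped | p1:(0,5)->(0,4)->EXIT | p2:(2,3)->(2,2) | p3:(4,4)->(3,4) | p4:(4,0)->(3,0)
Step 3: p0:escaped | p1:escaped | p2:(2,2)->(2,1) | p3:(3,4)->(2,4) | p4:(3,0)->(2,0)->EXIT
Step 4: p0:escaped | p1:escaped | p2:(2,1)->(2,0)->EXIT | p3:(2,4)->(1,4) | p4:escaped
Step 5: p0:escaped | p1:escaped | p2:escaped | p3:(1,4)->(0,4)->EXIT | p4:escaped
Exit steps: [1, 2, 4, 5, 3]
First to escape: p0 at step 1

Answer: 0 1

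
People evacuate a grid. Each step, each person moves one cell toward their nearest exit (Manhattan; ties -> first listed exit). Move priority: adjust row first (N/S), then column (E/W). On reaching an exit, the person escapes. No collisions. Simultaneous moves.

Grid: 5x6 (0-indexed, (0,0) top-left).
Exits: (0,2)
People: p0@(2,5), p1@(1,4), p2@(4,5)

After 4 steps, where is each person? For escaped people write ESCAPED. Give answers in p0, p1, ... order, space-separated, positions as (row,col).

Step 1: p0:(2,5)->(1,5) | p1:(1,4)->(0,4) | p2:(4,5)->(3,5)
Step 2: p0:(1,5)->(0,5) | p1:(0,4)->(0,3) | p2:(3,5)->(2,5)
Step 3: p0:(0,5)->(0,4) | p1:(0,3)->(0,2)->EXIT | p2:(2,5)->(1,5)
Step 4: p0:(0,4)->(0,3) | p1:escaped | p2:(1,5)->(0,5)

(0,3) ESCAPED (0,5)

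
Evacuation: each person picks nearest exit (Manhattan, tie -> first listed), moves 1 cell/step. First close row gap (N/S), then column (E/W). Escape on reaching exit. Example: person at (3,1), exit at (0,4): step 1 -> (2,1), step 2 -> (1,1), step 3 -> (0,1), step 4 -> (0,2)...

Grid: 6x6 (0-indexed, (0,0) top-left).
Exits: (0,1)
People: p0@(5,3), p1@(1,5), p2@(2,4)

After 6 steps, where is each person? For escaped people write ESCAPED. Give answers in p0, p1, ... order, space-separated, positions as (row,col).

Step 1: p0:(5,3)->(4,3) | p1:(1,5)->(0,5) | p2:(2,4)->(1,4)
Step 2: p0:(4,3)->(3,3) | p1:(0,5)->(0,4) | p2:(1,4)->(0,4)
Step 3: p0:(3,3)->(2,3) | p1:(0,4)->(0,3) | p2:(0,4)->(0,3)
Step 4: p0:(2,3)->(1,3) | p1:(0,3)->(0,2) | p2:(0,3)->(0,2)
Step 5: p0:(1,3)->(0,3) | p1:(0,2)->(0,1)->EXIT | p2:(0,2)->(0,1)->EXIT
Step 6: p0:(0,3)->(0,2) | p1:escaped | p2:escaped

(0,2) ESCAPED ESCAPED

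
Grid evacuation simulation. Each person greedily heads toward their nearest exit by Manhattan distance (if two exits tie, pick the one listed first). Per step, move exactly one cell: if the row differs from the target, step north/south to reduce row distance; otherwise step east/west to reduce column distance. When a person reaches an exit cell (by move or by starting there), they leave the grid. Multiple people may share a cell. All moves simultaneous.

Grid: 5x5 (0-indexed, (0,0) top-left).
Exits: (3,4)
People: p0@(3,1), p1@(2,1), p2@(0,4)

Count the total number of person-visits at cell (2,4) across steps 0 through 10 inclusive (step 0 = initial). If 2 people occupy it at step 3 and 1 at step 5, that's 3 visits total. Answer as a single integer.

Step 0: p0@(3,1) p1@(2,1) p2@(0,4) -> at (2,4): 0 [-], cum=0
Step 1: p0@(3,2) p1@(3,1) p2@(1,4) -> at (2,4): 0 [-], cum=0
Step 2: p0@(3,3) p1@(3,2) p2@(2,4) -> at (2,4): 1 [p2], cum=1
Step 3: p0@ESC p1@(3,3) p2@ESC -> at (2,4): 0 [-], cum=1
Step 4: p0@ESC p1@ESC p2@ESC -> at (2,4): 0 [-], cum=1
Total visits = 1

Answer: 1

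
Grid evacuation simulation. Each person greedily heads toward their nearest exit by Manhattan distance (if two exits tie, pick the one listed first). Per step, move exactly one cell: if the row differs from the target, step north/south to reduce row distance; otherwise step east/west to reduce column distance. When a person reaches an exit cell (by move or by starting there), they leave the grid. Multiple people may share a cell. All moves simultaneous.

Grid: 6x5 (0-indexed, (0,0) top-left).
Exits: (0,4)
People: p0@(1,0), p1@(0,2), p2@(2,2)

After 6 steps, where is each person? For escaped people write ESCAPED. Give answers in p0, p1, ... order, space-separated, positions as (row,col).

Step 1: p0:(1,0)->(0,0) | p1:(0,2)->(0,3) | p2:(2,2)->(1,2)
Step 2: p0:(0,0)->(0,1) | p1:(0,3)->(0,4)->EXIT | p2:(1,2)->(0,2)
Step 3: p0:(0,1)->(0,2) | p1:escaped | p2:(0,2)->(0,3)
Step 4: p0:(0,2)->(0,3) | p1:escaped | p2:(0,3)->(0,4)->EXIT
Step 5: p0:(0,3)->(0,4)->EXIT | p1:escaped | p2:escaped

ESCAPED ESCAPED ESCAPED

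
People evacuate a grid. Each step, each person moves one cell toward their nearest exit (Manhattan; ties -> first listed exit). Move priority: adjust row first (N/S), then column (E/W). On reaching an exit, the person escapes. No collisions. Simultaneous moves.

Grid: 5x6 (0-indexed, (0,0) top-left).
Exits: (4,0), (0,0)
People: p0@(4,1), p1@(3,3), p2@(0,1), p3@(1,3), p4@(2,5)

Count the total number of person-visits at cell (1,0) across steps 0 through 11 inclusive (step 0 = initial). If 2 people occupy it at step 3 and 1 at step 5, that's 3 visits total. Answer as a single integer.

Answer: 0

Derivation:
Step 0: p0@(4,1) p1@(3,3) p2@(0,1) p3@(1,3) p4@(2,5) -> at (1,0): 0 [-], cum=0
Step 1: p0@ESC p1@(4,3) p2@ESC p3@(0,3) p4@(3,5) -> at (1,0): 0 [-], cum=0
Step 2: p0@ESC p1@(4,2) p2@ESC p3@(0,2) p4@(4,5) -> at (1,0): 0 [-], cum=0
Step 3: p0@ESC p1@(4,1) p2@ESC p3@(0,1) p4@(4,4) -> at (1,0): 0 [-], cum=0
Step 4: p0@ESC p1@ESC p2@ESC p3@ESC p4@(4,3) -> at (1,0): 0 [-], cum=0
Step 5: p0@ESC p1@ESC p2@ESC p3@ESC p4@(4,2) -> at (1,0): 0 [-], cum=0
Step 6: p0@ESC p1@ESC p2@ESC p3@ESC p4@(4,1) -> at (1,0): 0 [-], cum=0
Step 7: p0@ESC p1@ESC p2@ESC p3@ESC p4@ESC -> at (1,0): 0 [-], cum=0
Total visits = 0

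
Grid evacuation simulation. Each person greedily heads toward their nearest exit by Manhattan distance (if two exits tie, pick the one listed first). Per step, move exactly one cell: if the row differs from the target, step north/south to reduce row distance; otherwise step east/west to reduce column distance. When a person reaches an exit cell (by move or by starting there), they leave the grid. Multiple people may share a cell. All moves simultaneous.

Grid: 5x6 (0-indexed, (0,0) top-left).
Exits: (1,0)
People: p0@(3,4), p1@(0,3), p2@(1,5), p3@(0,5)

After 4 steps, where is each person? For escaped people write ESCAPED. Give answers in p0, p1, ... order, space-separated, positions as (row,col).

Step 1: p0:(3,4)->(2,4) | p1:(0,3)->(1,3) | p2:(1,5)->(1,4) | p3:(0,5)->(1,5)
Step 2: p0:(2,4)->(1,4) | p1:(1,3)->(1,2) | p2:(1,4)->(1,3) | p3:(1,5)->(1,4)
Step 3: p0:(1,4)->(1,3) | p1:(1,2)->(1,1) | p2:(1,3)->(1,2) | p3:(1,4)->(1,3)
Step 4: p0:(1,3)->(1,2) | p1:(1,1)->(1,0)->EXIT | p2:(1,2)->(1,1) | p3:(1,3)->(1,2)

(1,2) ESCAPED (1,1) (1,2)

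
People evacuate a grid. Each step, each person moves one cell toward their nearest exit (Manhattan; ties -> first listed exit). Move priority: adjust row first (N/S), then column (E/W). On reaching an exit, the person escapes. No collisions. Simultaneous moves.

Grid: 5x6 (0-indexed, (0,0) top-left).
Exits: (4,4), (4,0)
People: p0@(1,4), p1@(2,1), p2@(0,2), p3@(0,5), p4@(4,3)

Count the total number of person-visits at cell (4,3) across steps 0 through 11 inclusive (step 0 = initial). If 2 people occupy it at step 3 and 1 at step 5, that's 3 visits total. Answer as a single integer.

Step 0: p0@(1,4) p1@(2,1) p2@(0,2) p3@(0,5) p4@(4,3) -> at (4,3): 1 [p4], cum=1
Step 1: p0@(2,4) p1@(3,1) p2@(1,2) p3@(1,5) p4@ESC -> at (4,3): 0 [-], cum=1
Step 2: p0@(3,4) p1@(4,1) p2@(2,2) p3@(2,5) p4@ESC -> at (4,3): 0 [-], cum=1
Step 3: p0@ESC p1@ESC p2@(3,2) p3@(3,5) p4@ESC -> at (4,3): 0 [-], cum=1
Step 4: p0@ESC p1@ESC p2@(4,2) p3@(4,5) p4@ESC -> at (4,3): 0 [-], cum=1
Step 5: p0@ESC p1@ESC p2@(4,3) p3@ESC p4@ESC -> at (4,3): 1 [p2], cum=2
Step 6: p0@ESC p1@ESC p2@ESC p3@ESC p4@ESC -> at (4,3): 0 [-], cum=2
Total visits = 2

Answer: 2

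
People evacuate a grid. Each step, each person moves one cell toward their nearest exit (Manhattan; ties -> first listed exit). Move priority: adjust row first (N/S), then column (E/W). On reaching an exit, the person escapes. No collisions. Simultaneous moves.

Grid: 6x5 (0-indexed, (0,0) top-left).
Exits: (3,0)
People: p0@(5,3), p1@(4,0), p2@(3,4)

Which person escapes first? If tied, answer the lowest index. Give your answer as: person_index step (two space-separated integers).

Step 1: p0:(5,3)->(4,3) | p1:(4,0)->(3,0)->EXIT | p2:(3,4)->(3,3)
Step 2: p0:(4,3)->(3,3) | p1:escaped | p2:(3,3)->(3,2)
Step 3: p0:(3,3)->(3,2) | p1:escaped | p2:(3,2)->(3,1)
Step 4: p0:(3,2)->(3,1) | p1:escaped | p2:(3,1)->(3,0)->EXIT
Step 5: p0:(3,1)->(3,0)->EXIT | p1:escaped | p2:escaped
Exit steps: [5, 1, 4]
First to escape: p1 at step 1

Answer: 1 1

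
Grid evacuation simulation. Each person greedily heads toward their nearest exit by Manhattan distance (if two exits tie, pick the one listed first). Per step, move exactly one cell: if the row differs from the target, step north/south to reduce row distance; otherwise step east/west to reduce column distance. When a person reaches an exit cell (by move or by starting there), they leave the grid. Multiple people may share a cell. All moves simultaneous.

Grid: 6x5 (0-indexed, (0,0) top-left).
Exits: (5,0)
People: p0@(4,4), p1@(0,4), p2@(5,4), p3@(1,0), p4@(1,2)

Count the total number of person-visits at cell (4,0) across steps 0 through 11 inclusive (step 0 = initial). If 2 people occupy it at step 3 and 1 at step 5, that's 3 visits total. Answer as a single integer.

Answer: 1

Derivation:
Step 0: p0@(4,4) p1@(0,4) p2@(5,4) p3@(1,0) p4@(1,2) -> at (4,0): 0 [-], cum=0
Step 1: p0@(5,4) p1@(1,4) p2@(5,3) p3@(2,0) p4@(2,2) -> at (4,0): 0 [-], cum=0
Step 2: p0@(5,3) p1@(2,4) p2@(5,2) p3@(3,0) p4@(3,2) -> at (4,0): 0 [-], cum=0
Step 3: p0@(5,2) p1@(3,4) p2@(5,1) p3@(4,0) p4@(4,2) -> at (4,0): 1 [p3], cum=1
Step 4: p0@(5,1) p1@(4,4) p2@ESC p3@ESC p4@(5,2) -> at (4,0): 0 [-], cum=1
Step 5: p0@ESC p1@(5,4) p2@ESC p3@ESC p4@(5,1) -> at (4,0): 0 [-], cum=1
Step 6: p0@ESC p1@(5,3) p2@ESC p3@ESC p4@ESC -> at (4,0): 0 [-], cum=1
Step 7: p0@ESC p1@(5,2) p2@ESC p3@ESC p4@ESC -> at (4,0): 0 [-], cum=1
Step 8: p0@ESC p1@(5,1) p2@ESC p3@ESC p4@ESC -> at (4,0): 0 [-], cum=1
Step 9: p0@ESC p1@ESC p2@ESC p3@ESC p4@ESC -> at (4,0): 0 [-], cum=1
Total visits = 1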